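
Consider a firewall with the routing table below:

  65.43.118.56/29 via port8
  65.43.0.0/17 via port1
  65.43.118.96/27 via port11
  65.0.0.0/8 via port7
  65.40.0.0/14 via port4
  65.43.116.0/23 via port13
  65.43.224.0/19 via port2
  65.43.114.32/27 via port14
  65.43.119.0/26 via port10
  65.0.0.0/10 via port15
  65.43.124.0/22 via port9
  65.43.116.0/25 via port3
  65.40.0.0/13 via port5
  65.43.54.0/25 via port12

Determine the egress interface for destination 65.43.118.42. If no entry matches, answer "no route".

Routes whose prefix contains 65.43.118.42:
  65.0.0.0/8 (65.0.0.0 - 65.255.255.255) -> port7
  65.0.0.0/10 (65.0.0.0 - 65.63.255.255) -> port15
  65.40.0.0/13 (65.40.0.0 - 65.47.255.255) -> port5
  65.40.0.0/14 (65.40.0.0 - 65.43.255.255) -> port4
  65.43.0.0/17 (65.43.0.0 - 65.43.127.255) -> port1
More-specific entries that do NOT match:
  65.43.118.56/29 (65.43.118.56 - 65.43.118.63) does not contain 65.43.118.42
  65.43.118.96/27 (65.43.118.96 - 65.43.118.127) does not contain 65.43.118.42
  65.43.114.32/27 (65.43.114.32 - 65.43.114.63) does not contain 65.43.118.42
  65.43.119.0/26 (65.43.119.0 - 65.43.119.63) does not contain 65.43.118.42
  65.43.116.0/25 (65.43.116.0 - 65.43.116.127) does not contain 65.43.118.42
  65.43.54.0/25 (65.43.54.0 - 65.43.54.127) does not contain 65.43.118.42
  65.43.116.0/23 (65.43.116.0 - 65.43.117.255) does not contain 65.43.118.42
  65.43.124.0/22 (65.43.124.0 - 65.43.127.255) does not contain 65.43.118.42
  65.43.224.0/19 (65.43.224.0 - 65.43.255.255) does not contain 65.43.118.42
Longest matching prefix is /17 -> interface port1.

port1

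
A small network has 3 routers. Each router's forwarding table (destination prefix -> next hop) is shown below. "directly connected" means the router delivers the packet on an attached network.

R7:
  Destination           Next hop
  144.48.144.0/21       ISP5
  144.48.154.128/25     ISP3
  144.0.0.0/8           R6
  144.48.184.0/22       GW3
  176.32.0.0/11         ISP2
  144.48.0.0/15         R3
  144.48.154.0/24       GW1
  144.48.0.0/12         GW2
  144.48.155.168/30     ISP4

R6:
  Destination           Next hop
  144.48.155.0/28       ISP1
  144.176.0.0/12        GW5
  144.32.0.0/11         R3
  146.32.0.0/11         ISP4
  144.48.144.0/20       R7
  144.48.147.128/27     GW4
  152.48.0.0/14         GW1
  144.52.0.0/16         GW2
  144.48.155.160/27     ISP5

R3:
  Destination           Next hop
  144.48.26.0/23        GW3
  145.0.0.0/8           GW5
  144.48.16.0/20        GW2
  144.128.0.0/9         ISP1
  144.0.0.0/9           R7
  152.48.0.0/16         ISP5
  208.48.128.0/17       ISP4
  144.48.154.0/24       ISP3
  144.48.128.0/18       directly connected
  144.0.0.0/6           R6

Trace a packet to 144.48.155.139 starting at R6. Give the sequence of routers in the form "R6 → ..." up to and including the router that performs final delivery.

R6 → R7 → R3

At R6: longest match for 144.48.155.139 is 144.48.144.0/20 -> R7
At R7: longest match for 144.48.155.139 is 144.48.0.0/15 -> R3
At R3: longest match for 144.48.155.139 is 144.48.128.0/18 -> directly connected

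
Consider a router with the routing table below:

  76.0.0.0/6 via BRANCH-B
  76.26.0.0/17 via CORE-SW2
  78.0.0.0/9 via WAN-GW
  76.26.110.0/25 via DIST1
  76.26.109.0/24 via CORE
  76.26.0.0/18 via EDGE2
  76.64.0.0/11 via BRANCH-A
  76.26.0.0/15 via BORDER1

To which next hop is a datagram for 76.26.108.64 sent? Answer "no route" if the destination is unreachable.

CORE-SW2

Routes whose prefix contains 76.26.108.64:
  76.0.0.0/6 (76.0.0.0 - 79.255.255.255) -> BRANCH-B
  76.26.0.0/15 (76.26.0.0 - 76.27.255.255) -> BORDER1
  76.26.0.0/17 (76.26.0.0 - 76.26.127.255) -> CORE-SW2
More-specific entries that do NOT match:
  76.26.110.0/25 (76.26.110.0 - 76.26.110.127) does not contain 76.26.108.64
  76.26.109.0/24 (76.26.109.0 - 76.26.109.255) does not contain 76.26.108.64
  76.26.0.0/18 (76.26.0.0 - 76.26.63.255) does not contain 76.26.108.64
Longest matching prefix is /17 -> next hop CORE-SW2.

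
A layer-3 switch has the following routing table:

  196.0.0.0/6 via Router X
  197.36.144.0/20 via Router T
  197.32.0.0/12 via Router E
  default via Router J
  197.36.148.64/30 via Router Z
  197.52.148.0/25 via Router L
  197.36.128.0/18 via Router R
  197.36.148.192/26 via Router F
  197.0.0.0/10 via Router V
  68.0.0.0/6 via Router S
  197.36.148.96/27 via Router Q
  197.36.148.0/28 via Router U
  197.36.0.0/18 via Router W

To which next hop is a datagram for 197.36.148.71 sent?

Routes whose prefix contains 197.36.148.71:
  0.0.0.0/0 (default, matches everything) -> Router J
  196.0.0.0/6 (196.0.0.0 - 199.255.255.255) -> Router X
  197.0.0.0/10 (197.0.0.0 - 197.63.255.255) -> Router V
  197.32.0.0/12 (197.32.0.0 - 197.47.255.255) -> Router E
  197.36.128.0/18 (197.36.128.0 - 197.36.191.255) -> Router R
  197.36.144.0/20 (197.36.144.0 - 197.36.159.255) -> Router T
More-specific entries that do NOT match:
  197.36.148.64/30 (197.36.148.64 - 197.36.148.67) does not contain 197.36.148.71
  197.36.148.0/28 (197.36.148.0 - 197.36.148.15) does not contain 197.36.148.71
  197.36.148.96/27 (197.36.148.96 - 197.36.148.127) does not contain 197.36.148.71
  197.36.148.192/26 (197.36.148.192 - 197.36.148.255) does not contain 197.36.148.71
  197.52.148.0/25 (197.52.148.0 - 197.52.148.127) does not contain 197.36.148.71
Longest matching prefix is /20 -> next hop Router T.

Router T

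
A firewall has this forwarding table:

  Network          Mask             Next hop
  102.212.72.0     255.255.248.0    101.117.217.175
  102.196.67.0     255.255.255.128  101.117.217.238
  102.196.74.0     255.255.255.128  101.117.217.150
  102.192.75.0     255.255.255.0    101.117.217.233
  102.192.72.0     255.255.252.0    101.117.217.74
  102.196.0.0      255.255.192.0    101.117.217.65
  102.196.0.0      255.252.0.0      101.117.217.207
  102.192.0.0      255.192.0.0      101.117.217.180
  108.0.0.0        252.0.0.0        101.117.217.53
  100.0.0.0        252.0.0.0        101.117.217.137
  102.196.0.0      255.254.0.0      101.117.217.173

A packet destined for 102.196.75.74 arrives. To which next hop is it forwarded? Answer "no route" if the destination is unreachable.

Routes whose prefix contains 102.196.75.74:
  100.0.0.0/6 (100.0.0.0 - 103.255.255.255) -> 101.117.217.137
  102.192.0.0/10 (102.192.0.0 - 102.255.255.255) -> 101.117.217.180
  102.196.0.0/14 (102.196.0.0 - 102.199.255.255) -> 101.117.217.207
  102.196.0.0/15 (102.196.0.0 - 102.197.255.255) -> 101.117.217.173
More-specific entries that do NOT match:
  102.196.67.0/25 (102.196.67.0 - 102.196.67.127) does not contain 102.196.75.74
  102.196.74.0/25 (102.196.74.0 - 102.196.74.127) does not contain 102.196.75.74
  102.192.75.0/24 (102.192.75.0 - 102.192.75.255) does not contain 102.196.75.74
  102.192.72.0/22 (102.192.72.0 - 102.192.75.255) does not contain 102.196.75.74
  102.212.72.0/21 (102.212.72.0 - 102.212.79.255) does not contain 102.196.75.74
  102.196.0.0/18 (102.196.0.0 - 102.196.63.255) does not contain 102.196.75.74
Longest matching prefix is /15 -> next hop 101.117.217.173.

101.117.217.173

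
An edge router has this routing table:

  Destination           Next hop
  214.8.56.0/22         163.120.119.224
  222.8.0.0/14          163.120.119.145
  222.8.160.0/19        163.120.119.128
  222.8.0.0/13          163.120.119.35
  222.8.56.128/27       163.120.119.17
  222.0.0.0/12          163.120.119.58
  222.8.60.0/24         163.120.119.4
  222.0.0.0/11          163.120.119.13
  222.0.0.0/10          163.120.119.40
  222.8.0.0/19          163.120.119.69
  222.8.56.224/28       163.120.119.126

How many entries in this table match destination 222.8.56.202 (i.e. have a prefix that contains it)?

5

Prefixes containing 222.8.56.202:
  222.0.0.0/10 (222.0.0.0 - 222.63.255.255)
  222.0.0.0/11 (222.0.0.0 - 222.31.255.255)
  222.0.0.0/12 (222.0.0.0 - 222.15.255.255)
  222.8.0.0/13 (222.8.0.0 - 222.15.255.255)
  222.8.0.0/14 (222.8.0.0 - 222.11.255.255)
Total matching entries: 5.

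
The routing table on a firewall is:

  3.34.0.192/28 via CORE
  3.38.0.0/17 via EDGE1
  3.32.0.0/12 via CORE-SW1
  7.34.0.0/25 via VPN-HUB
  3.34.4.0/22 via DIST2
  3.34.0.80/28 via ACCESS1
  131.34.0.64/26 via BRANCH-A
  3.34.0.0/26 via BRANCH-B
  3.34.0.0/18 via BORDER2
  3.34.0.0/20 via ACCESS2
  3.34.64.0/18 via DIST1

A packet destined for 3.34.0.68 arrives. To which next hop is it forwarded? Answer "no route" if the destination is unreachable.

Routes whose prefix contains 3.34.0.68:
  3.32.0.0/12 (3.32.0.0 - 3.47.255.255) -> CORE-SW1
  3.34.0.0/18 (3.34.0.0 - 3.34.63.255) -> BORDER2
  3.34.0.0/20 (3.34.0.0 - 3.34.15.255) -> ACCESS2
More-specific entries that do NOT match:
  3.34.0.192/28 (3.34.0.192 - 3.34.0.207) does not contain 3.34.0.68
  3.34.0.80/28 (3.34.0.80 - 3.34.0.95) does not contain 3.34.0.68
  131.34.0.64/26 (131.34.0.64 - 131.34.0.127) does not contain 3.34.0.68
  3.34.0.0/26 (3.34.0.0 - 3.34.0.63) does not contain 3.34.0.68
  7.34.0.0/25 (7.34.0.0 - 7.34.0.127) does not contain 3.34.0.68
  3.34.4.0/22 (3.34.4.0 - 3.34.7.255) does not contain 3.34.0.68
Longest matching prefix is /20 -> next hop ACCESS2.

ACCESS2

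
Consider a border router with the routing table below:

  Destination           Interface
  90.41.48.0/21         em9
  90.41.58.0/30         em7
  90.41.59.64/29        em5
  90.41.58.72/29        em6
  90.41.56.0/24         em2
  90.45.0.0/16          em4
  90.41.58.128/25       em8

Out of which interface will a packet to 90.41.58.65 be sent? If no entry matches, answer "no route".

No entry's prefix contains 90.41.58.65; there is no default route.

no route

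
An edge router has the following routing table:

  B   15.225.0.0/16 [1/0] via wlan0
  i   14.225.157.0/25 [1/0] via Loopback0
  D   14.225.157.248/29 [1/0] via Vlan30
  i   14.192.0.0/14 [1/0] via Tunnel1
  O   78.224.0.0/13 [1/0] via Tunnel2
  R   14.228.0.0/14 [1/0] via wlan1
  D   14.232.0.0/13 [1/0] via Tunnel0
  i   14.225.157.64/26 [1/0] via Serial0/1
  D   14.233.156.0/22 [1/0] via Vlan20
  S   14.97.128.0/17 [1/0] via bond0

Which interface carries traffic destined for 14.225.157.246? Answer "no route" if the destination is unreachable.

No entry's prefix contains 14.225.157.246; there is no default route.

no route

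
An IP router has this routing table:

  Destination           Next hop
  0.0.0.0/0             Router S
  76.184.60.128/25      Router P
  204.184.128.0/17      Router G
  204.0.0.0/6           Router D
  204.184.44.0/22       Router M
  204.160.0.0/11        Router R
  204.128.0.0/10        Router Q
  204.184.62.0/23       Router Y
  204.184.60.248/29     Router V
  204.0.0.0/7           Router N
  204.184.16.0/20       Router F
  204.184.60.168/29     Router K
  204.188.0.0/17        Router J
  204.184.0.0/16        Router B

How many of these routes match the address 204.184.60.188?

6

Prefixes containing 204.184.60.188:
  0.0.0.0/0 (default, matches everything)
  204.0.0.0/6 (204.0.0.0 - 207.255.255.255)
  204.0.0.0/7 (204.0.0.0 - 205.255.255.255)
  204.128.0.0/10 (204.128.0.0 - 204.191.255.255)
  204.160.0.0/11 (204.160.0.0 - 204.191.255.255)
  204.184.0.0/16 (204.184.0.0 - 204.184.255.255)
Total matching entries: 6.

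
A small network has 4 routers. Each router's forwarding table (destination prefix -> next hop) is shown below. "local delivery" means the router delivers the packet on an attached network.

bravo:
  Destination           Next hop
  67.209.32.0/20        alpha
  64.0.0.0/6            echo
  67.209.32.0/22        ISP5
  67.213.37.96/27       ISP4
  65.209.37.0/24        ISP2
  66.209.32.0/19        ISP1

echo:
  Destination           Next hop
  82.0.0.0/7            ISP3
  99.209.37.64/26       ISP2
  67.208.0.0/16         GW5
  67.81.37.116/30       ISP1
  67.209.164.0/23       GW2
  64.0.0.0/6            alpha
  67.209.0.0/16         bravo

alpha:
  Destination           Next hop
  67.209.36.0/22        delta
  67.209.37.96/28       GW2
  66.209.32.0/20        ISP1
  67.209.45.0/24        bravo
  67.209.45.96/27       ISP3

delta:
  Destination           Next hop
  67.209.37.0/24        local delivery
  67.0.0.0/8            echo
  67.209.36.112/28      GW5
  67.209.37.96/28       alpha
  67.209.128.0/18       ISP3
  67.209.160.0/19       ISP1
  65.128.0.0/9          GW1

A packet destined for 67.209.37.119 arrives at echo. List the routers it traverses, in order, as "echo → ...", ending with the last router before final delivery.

At echo: longest match for 67.209.37.119 is 67.209.0.0/16 -> bravo
At bravo: longest match for 67.209.37.119 is 67.209.32.0/20 -> alpha
At alpha: longest match for 67.209.37.119 is 67.209.36.0/22 -> delta
At delta: longest match for 67.209.37.119 is 67.209.37.0/24 -> local delivery

echo → bravo → alpha → delta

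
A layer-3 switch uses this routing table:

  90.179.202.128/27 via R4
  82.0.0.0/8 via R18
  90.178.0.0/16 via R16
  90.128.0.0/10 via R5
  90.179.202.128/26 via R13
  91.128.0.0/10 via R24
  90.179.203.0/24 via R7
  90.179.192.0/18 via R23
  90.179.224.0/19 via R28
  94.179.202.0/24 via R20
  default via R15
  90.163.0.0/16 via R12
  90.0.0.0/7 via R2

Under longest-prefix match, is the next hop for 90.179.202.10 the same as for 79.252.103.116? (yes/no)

no

90.179.202.10: longest match 90.179.192.0/18 -> R23
79.252.103.116: longest match 0.0.0.0/0 -> R15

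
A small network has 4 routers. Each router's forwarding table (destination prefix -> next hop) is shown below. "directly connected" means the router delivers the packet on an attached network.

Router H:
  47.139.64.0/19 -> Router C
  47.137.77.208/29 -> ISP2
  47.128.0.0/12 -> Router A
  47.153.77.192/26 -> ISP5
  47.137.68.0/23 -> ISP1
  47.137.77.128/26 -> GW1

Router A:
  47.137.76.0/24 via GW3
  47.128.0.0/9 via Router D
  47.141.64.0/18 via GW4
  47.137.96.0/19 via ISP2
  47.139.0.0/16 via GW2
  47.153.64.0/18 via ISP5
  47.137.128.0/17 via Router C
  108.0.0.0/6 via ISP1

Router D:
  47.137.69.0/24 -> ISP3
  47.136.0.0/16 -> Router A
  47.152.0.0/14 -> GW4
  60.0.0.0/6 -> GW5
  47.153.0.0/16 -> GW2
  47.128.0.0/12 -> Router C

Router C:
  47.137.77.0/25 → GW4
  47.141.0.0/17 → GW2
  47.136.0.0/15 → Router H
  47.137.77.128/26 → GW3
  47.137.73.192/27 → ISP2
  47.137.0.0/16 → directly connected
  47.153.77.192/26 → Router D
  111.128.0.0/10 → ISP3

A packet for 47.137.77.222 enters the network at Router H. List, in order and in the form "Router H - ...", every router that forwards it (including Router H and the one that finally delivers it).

At Router H: longest match for 47.137.77.222 is 47.128.0.0/12 -> Router A
At Router A: longest match for 47.137.77.222 is 47.128.0.0/9 -> Router D
At Router D: longest match for 47.137.77.222 is 47.128.0.0/12 -> Router C
At Router C: longest match for 47.137.77.222 is 47.137.0.0/16 -> directly connected

Router H - Router A - Router D - Router C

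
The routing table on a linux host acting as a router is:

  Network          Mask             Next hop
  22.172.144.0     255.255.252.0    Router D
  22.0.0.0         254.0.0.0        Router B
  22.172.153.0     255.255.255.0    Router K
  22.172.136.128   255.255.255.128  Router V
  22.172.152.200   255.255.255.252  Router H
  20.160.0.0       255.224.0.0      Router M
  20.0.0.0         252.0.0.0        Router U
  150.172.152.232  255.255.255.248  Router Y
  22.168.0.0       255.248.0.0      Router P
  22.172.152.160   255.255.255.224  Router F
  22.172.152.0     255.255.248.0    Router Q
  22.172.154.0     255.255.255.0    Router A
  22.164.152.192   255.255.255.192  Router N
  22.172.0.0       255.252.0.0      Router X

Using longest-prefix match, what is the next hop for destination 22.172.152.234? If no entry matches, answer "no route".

Router Q

Routes whose prefix contains 22.172.152.234:
  20.0.0.0/6 (20.0.0.0 - 23.255.255.255) -> Router U
  22.0.0.0/7 (22.0.0.0 - 23.255.255.255) -> Router B
  22.168.0.0/13 (22.168.0.0 - 22.175.255.255) -> Router P
  22.172.0.0/14 (22.172.0.0 - 22.175.255.255) -> Router X
  22.172.152.0/21 (22.172.152.0 - 22.172.159.255) -> Router Q
More-specific entries that do NOT match:
  22.172.152.200/30 (22.172.152.200 - 22.172.152.203) does not contain 22.172.152.234
  150.172.152.232/29 (150.172.152.232 - 150.172.152.239) does not contain 22.172.152.234
  22.172.152.160/27 (22.172.152.160 - 22.172.152.191) does not contain 22.172.152.234
  22.164.152.192/26 (22.164.152.192 - 22.164.152.255) does not contain 22.172.152.234
  22.172.136.128/25 (22.172.136.128 - 22.172.136.255) does not contain 22.172.152.234
  22.172.153.0/24 (22.172.153.0 - 22.172.153.255) does not contain 22.172.152.234
  22.172.154.0/24 (22.172.154.0 - 22.172.154.255) does not contain 22.172.152.234
  22.172.144.0/22 (22.172.144.0 - 22.172.147.255) does not contain 22.172.152.234
Longest matching prefix is /21 -> next hop Router Q.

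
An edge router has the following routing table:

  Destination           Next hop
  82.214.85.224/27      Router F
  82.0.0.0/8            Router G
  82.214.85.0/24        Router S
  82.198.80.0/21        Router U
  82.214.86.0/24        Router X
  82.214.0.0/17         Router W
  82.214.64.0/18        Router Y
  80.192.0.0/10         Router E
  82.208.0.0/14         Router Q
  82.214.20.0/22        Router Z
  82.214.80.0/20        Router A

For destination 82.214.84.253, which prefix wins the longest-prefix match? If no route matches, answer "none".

Entries matching 82.214.84.253:
  82.0.0.0/8 (82.0.0.0 - 82.255.255.255)
  82.214.0.0/17 (82.214.0.0 - 82.214.127.255)
  82.214.64.0/18 (82.214.64.0 - 82.214.127.255)
  82.214.80.0/20 (82.214.80.0 - 82.214.95.255)
Most specific is 82.214.80.0/20.

82.214.80.0/20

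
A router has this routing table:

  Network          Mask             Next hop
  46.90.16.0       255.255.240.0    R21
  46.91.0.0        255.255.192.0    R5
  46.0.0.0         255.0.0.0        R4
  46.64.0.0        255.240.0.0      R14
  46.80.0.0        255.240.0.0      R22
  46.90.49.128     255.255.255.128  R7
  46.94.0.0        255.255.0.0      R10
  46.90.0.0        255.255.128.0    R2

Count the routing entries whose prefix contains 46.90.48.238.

3

Prefixes containing 46.90.48.238:
  46.0.0.0/8 (46.0.0.0 - 46.255.255.255)
  46.80.0.0/12 (46.80.0.0 - 46.95.255.255)
  46.90.0.0/17 (46.90.0.0 - 46.90.127.255)
Total matching entries: 3.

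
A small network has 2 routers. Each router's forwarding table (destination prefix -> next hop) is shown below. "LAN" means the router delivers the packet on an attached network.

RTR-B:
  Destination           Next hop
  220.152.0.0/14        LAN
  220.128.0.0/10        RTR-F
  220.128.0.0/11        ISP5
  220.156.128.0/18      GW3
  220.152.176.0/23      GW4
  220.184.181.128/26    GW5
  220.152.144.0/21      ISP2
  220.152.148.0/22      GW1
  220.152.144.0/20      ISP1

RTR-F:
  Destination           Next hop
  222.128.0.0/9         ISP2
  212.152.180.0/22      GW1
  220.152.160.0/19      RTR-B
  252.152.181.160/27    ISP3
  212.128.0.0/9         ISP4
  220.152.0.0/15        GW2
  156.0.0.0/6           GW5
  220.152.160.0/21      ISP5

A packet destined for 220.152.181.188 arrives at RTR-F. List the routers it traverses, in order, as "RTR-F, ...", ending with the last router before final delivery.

At RTR-F: longest match for 220.152.181.188 is 220.152.160.0/19 -> RTR-B
At RTR-B: longest match for 220.152.181.188 is 220.152.0.0/14 -> LAN

RTR-F, RTR-B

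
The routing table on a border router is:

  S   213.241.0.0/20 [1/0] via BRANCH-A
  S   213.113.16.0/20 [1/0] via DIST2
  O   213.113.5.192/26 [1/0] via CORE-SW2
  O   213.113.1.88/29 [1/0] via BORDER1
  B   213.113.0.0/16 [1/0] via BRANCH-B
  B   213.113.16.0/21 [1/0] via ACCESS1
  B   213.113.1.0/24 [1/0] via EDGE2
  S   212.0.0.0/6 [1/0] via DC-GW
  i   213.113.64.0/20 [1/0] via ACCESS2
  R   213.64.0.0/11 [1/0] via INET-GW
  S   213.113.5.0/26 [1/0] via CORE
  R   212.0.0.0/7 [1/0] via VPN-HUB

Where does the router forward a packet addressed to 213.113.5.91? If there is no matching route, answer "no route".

Routes whose prefix contains 213.113.5.91:
  212.0.0.0/6 (212.0.0.0 - 215.255.255.255) -> DC-GW
  212.0.0.0/7 (212.0.0.0 - 213.255.255.255) -> VPN-HUB
  213.113.0.0/16 (213.113.0.0 - 213.113.255.255) -> BRANCH-B
More-specific entries that do NOT match:
  213.113.1.88/29 (213.113.1.88 - 213.113.1.95) does not contain 213.113.5.91
  213.113.5.192/26 (213.113.5.192 - 213.113.5.255) does not contain 213.113.5.91
  213.113.5.0/26 (213.113.5.0 - 213.113.5.63) does not contain 213.113.5.91
  213.113.1.0/24 (213.113.1.0 - 213.113.1.255) does not contain 213.113.5.91
  213.113.16.0/21 (213.113.16.0 - 213.113.23.255) does not contain 213.113.5.91
  213.241.0.0/20 (213.241.0.0 - 213.241.15.255) does not contain 213.113.5.91
  213.113.16.0/20 (213.113.16.0 - 213.113.31.255) does not contain 213.113.5.91
  213.113.64.0/20 (213.113.64.0 - 213.113.79.255) does not contain 213.113.5.91
Longest matching prefix is /16 -> next hop BRANCH-B.

BRANCH-B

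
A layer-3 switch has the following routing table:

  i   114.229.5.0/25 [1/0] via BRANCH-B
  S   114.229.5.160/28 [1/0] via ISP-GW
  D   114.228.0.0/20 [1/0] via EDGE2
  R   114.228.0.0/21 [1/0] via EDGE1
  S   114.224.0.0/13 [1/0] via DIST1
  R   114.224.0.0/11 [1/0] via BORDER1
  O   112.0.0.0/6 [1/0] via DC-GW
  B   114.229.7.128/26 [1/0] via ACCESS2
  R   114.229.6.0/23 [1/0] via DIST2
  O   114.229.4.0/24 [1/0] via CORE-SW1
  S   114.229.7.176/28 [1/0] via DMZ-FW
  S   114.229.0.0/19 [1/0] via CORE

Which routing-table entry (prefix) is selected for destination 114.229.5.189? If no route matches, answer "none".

Entries matching 114.229.5.189:
  112.0.0.0/6 (112.0.0.0 - 115.255.255.255)
  114.224.0.0/11 (114.224.0.0 - 114.255.255.255)
  114.224.0.0/13 (114.224.0.0 - 114.231.255.255)
  114.229.0.0/19 (114.229.0.0 - 114.229.31.255)
Most specific is 114.229.0.0/19.

114.229.0.0/19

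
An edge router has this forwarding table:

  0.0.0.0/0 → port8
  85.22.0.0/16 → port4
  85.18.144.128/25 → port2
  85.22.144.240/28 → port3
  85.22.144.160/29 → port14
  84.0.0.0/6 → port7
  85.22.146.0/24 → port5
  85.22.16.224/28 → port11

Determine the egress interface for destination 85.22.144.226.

Routes whose prefix contains 85.22.144.226:
  0.0.0.0/0 (default, matches everything) -> port8
  84.0.0.0/6 (84.0.0.0 - 87.255.255.255) -> port7
  85.22.0.0/16 (85.22.0.0 - 85.22.255.255) -> port4
More-specific entries that do NOT match:
  85.22.144.160/29 (85.22.144.160 - 85.22.144.167) does not contain 85.22.144.226
  85.22.144.240/28 (85.22.144.240 - 85.22.144.255) does not contain 85.22.144.226
  85.22.16.224/28 (85.22.16.224 - 85.22.16.239) does not contain 85.22.144.226
  85.18.144.128/25 (85.18.144.128 - 85.18.144.255) does not contain 85.22.144.226
  85.22.146.0/24 (85.22.146.0 - 85.22.146.255) does not contain 85.22.144.226
Longest matching prefix is /16 -> interface port4.

port4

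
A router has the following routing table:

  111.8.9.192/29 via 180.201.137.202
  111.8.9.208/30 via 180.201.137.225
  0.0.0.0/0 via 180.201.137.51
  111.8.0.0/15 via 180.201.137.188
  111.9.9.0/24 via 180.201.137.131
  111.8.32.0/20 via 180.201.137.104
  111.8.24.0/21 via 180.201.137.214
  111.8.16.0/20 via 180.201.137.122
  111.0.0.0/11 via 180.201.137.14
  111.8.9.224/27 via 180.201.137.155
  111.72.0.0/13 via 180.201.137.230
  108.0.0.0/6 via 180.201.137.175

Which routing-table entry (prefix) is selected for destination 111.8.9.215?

Entries matching 111.8.9.215:
  0.0.0.0/0 (default, matches everything)
  108.0.0.0/6 (108.0.0.0 - 111.255.255.255)
  111.0.0.0/11 (111.0.0.0 - 111.31.255.255)
  111.8.0.0/15 (111.8.0.0 - 111.9.255.255)
Most specific is 111.8.0.0/15.

111.8.0.0/15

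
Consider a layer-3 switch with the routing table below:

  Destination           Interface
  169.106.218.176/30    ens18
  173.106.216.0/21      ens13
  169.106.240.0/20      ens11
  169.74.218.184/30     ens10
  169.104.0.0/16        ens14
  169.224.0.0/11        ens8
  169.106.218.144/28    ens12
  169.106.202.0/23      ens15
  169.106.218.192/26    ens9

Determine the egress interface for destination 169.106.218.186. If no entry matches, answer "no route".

no route

No entry's prefix contains 169.106.218.186; there is no default route.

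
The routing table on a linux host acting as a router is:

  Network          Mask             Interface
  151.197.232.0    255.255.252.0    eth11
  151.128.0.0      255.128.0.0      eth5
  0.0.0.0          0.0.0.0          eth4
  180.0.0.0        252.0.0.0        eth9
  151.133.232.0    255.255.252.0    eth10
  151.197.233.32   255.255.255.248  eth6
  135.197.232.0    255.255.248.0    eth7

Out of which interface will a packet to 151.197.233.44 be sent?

Routes whose prefix contains 151.197.233.44:
  0.0.0.0/0 (default, matches everything) -> eth4
  151.128.0.0/9 (151.128.0.0 - 151.255.255.255) -> eth5
  151.197.232.0/22 (151.197.232.0 - 151.197.235.255) -> eth11
More-specific entries that do NOT match:
  151.197.233.32/29 (151.197.233.32 - 151.197.233.39) does not contain 151.197.233.44
Longest matching prefix is /22 -> interface eth11.

eth11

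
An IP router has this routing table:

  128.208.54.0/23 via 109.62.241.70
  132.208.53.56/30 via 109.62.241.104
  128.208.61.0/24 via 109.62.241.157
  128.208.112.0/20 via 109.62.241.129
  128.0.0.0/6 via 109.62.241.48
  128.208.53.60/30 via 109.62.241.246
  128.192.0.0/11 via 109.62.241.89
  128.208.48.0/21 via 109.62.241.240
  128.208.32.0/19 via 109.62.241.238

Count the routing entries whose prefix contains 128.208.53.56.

Prefixes containing 128.208.53.56:
  128.0.0.0/6 (128.0.0.0 - 131.255.255.255)
  128.192.0.0/11 (128.192.0.0 - 128.223.255.255)
  128.208.32.0/19 (128.208.32.0 - 128.208.63.255)
  128.208.48.0/21 (128.208.48.0 - 128.208.55.255)
Total matching entries: 4.

4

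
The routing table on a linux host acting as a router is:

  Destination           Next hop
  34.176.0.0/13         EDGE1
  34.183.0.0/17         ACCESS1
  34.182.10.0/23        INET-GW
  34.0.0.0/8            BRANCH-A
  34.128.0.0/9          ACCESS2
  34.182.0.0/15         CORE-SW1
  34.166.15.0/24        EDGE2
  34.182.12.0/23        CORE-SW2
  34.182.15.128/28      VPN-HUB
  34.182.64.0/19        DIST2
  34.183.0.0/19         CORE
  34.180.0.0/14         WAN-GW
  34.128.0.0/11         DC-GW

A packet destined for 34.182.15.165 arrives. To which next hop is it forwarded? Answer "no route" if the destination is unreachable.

CORE-SW1

Routes whose prefix contains 34.182.15.165:
  34.0.0.0/8 (34.0.0.0 - 34.255.255.255) -> BRANCH-A
  34.128.0.0/9 (34.128.0.0 - 34.255.255.255) -> ACCESS2
  34.176.0.0/13 (34.176.0.0 - 34.183.255.255) -> EDGE1
  34.180.0.0/14 (34.180.0.0 - 34.183.255.255) -> WAN-GW
  34.182.0.0/15 (34.182.0.0 - 34.183.255.255) -> CORE-SW1
More-specific entries that do NOT match:
  34.182.15.128/28 (34.182.15.128 - 34.182.15.143) does not contain 34.182.15.165
  34.166.15.0/24 (34.166.15.0 - 34.166.15.255) does not contain 34.182.15.165
  34.182.10.0/23 (34.182.10.0 - 34.182.11.255) does not contain 34.182.15.165
  34.182.12.0/23 (34.182.12.0 - 34.182.13.255) does not contain 34.182.15.165
  34.182.64.0/19 (34.182.64.0 - 34.182.95.255) does not contain 34.182.15.165
  34.183.0.0/19 (34.183.0.0 - 34.183.31.255) does not contain 34.182.15.165
  34.183.0.0/17 (34.183.0.0 - 34.183.127.255) does not contain 34.182.15.165
Longest matching prefix is /15 -> next hop CORE-SW1.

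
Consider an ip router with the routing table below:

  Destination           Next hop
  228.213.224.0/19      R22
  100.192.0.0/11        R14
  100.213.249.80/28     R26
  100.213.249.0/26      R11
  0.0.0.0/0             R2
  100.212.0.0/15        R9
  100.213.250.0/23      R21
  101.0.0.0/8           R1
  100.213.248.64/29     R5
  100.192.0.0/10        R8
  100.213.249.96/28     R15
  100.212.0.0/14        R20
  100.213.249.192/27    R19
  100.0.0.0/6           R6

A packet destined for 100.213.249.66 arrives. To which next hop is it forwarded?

R9

Routes whose prefix contains 100.213.249.66:
  0.0.0.0/0 (default, matches everything) -> R2
  100.0.0.0/6 (100.0.0.0 - 103.255.255.255) -> R6
  100.192.0.0/10 (100.192.0.0 - 100.255.255.255) -> R8
  100.192.0.0/11 (100.192.0.0 - 100.223.255.255) -> R14
  100.212.0.0/14 (100.212.0.0 - 100.215.255.255) -> R20
  100.212.0.0/15 (100.212.0.0 - 100.213.255.255) -> R9
More-specific entries that do NOT match:
  100.213.248.64/29 (100.213.248.64 - 100.213.248.71) does not contain 100.213.249.66
  100.213.249.80/28 (100.213.249.80 - 100.213.249.95) does not contain 100.213.249.66
  100.213.249.96/28 (100.213.249.96 - 100.213.249.111) does not contain 100.213.249.66
  100.213.249.192/27 (100.213.249.192 - 100.213.249.223) does not contain 100.213.249.66
  100.213.249.0/26 (100.213.249.0 - 100.213.249.63) does not contain 100.213.249.66
  100.213.250.0/23 (100.213.250.0 - 100.213.251.255) does not contain 100.213.249.66
  228.213.224.0/19 (228.213.224.0 - 228.213.255.255) does not contain 100.213.249.66
Longest matching prefix is /15 -> next hop R9.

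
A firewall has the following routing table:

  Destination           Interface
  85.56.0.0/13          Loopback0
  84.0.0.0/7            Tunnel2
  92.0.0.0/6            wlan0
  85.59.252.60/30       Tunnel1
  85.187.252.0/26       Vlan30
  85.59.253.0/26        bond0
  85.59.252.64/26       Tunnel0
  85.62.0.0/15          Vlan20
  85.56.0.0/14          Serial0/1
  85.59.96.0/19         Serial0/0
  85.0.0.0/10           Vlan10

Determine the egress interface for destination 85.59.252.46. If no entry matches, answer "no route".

Routes whose prefix contains 85.59.252.46:
  84.0.0.0/7 (84.0.0.0 - 85.255.255.255) -> Tunnel2
  85.0.0.0/10 (85.0.0.0 - 85.63.255.255) -> Vlan10
  85.56.0.0/13 (85.56.0.0 - 85.63.255.255) -> Loopback0
  85.56.0.0/14 (85.56.0.0 - 85.59.255.255) -> Serial0/1
More-specific entries that do NOT match:
  85.59.252.60/30 (85.59.252.60 - 85.59.252.63) does not contain 85.59.252.46
  85.187.252.0/26 (85.187.252.0 - 85.187.252.63) does not contain 85.59.252.46
  85.59.253.0/26 (85.59.253.0 - 85.59.253.63) does not contain 85.59.252.46
  85.59.252.64/26 (85.59.252.64 - 85.59.252.127) does not contain 85.59.252.46
  85.59.96.0/19 (85.59.96.0 - 85.59.127.255) does not contain 85.59.252.46
  85.62.0.0/15 (85.62.0.0 - 85.63.255.255) does not contain 85.59.252.46
Longest matching prefix is /14 -> interface Serial0/1.

Serial0/1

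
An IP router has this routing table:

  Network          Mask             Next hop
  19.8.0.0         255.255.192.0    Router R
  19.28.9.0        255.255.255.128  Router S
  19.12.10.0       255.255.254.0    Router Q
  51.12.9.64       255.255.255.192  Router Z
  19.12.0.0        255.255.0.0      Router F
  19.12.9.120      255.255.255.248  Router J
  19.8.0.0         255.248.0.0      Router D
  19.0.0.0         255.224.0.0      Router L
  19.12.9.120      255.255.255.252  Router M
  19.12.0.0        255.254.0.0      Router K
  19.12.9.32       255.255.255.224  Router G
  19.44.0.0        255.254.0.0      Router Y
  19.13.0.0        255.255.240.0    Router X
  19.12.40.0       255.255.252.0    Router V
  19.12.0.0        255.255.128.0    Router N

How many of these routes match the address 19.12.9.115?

Prefixes containing 19.12.9.115:
  19.0.0.0/11 (19.0.0.0 - 19.31.255.255)
  19.8.0.0/13 (19.8.0.0 - 19.15.255.255)
  19.12.0.0/15 (19.12.0.0 - 19.13.255.255)
  19.12.0.0/16 (19.12.0.0 - 19.12.255.255)
  19.12.0.0/17 (19.12.0.0 - 19.12.127.255)
Total matching entries: 5.

5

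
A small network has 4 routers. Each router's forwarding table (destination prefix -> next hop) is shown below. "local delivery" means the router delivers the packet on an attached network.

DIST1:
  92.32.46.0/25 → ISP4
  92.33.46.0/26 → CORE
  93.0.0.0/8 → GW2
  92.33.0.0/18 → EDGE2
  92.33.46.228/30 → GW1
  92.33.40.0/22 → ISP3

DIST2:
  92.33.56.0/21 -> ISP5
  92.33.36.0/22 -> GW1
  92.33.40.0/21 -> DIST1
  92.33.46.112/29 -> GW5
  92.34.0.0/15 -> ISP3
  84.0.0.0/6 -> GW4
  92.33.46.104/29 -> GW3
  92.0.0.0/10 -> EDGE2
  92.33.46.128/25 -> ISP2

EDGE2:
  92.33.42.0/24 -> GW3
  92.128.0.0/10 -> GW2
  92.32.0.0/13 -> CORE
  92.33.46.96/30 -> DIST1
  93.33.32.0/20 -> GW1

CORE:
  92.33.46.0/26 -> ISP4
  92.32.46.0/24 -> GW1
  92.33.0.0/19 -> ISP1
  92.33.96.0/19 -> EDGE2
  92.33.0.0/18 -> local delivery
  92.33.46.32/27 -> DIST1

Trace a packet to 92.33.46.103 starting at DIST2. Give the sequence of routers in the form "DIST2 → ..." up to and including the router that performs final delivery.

DIST2 → DIST1 → EDGE2 → CORE

At DIST2: longest match for 92.33.46.103 is 92.33.40.0/21 -> DIST1
At DIST1: longest match for 92.33.46.103 is 92.33.0.0/18 -> EDGE2
At EDGE2: longest match for 92.33.46.103 is 92.32.0.0/13 -> CORE
At CORE: longest match for 92.33.46.103 is 92.33.0.0/18 -> local delivery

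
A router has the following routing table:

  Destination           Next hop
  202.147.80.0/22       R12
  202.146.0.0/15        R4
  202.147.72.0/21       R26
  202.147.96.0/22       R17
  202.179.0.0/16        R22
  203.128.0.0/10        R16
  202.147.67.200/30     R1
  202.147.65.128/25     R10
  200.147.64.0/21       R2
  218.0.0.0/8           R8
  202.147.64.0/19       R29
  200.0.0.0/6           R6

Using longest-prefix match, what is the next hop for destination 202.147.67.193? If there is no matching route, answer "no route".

R29

Routes whose prefix contains 202.147.67.193:
  200.0.0.0/6 (200.0.0.0 - 203.255.255.255) -> R6
  202.146.0.0/15 (202.146.0.0 - 202.147.255.255) -> R4
  202.147.64.0/19 (202.147.64.0 - 202.147.95.255) -> R29
More-specific entries that do NOT match:
  202.147.67.200/30 (202.147.67.200 - 202.147.67.203) does not contain 202.147.67.193
  202.147.65.128/25 (202.147.65.128 - 202.147.65.255) does not contain 202.147.67.193
  202.147.80.0/22 (202.147.80.0 - 202.147.83.255) does not contain 202.147.67.193
  202.147.96.0/22 (202.147.96.0 - 202.147.99.255) does not contain 202.147.67.193
  202.147.72.0/21 (202.147.72.0 - 202.147.79.255) does not contain 202.147.67.193
  200.147.64.0/21 (200.147.64.0 - 200.147.71.255) does not contain 202.147.67.193
Longest matching prefix is /19 -> next hop R29.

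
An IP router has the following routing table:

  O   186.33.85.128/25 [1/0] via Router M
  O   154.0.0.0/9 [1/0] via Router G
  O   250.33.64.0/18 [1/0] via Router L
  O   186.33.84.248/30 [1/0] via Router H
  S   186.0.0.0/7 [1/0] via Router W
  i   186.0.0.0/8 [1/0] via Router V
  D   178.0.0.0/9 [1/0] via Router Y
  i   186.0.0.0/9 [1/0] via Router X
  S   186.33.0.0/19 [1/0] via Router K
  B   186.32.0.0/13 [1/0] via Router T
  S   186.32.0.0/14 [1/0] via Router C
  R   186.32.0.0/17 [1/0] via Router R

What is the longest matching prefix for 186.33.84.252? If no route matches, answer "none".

Entries matching 186.33.84.252:
  186.0.0.0/7 (186.0.0.0 - 187.255.255.255)
  186.0.0.0/8 (186.0.0.0 - 186.255.255.255)
  186.0.0.0/9 (186.0.0.0 - 186.127.255.255)
  186.32.0.0/13 (186.32.0.0 - 186.39.255.255)
  186.32.0.0/14 (186.32.0.0 - 186.35.255.255)
Most specific is 186.32.0.0/14.

186.32.0.0/14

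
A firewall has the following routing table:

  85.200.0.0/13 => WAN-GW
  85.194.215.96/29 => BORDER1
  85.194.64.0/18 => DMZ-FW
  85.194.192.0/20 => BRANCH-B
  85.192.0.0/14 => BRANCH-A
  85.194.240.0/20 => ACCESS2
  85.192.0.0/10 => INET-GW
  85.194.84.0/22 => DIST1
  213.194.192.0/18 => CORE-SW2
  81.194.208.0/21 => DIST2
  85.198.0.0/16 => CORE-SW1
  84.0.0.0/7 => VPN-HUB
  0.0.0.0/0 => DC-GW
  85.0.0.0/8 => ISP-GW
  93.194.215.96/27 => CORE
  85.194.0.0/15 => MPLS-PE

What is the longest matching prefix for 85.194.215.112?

Entries matching 85.194.215.112:
  0.0.0.0/0 (default, matches everything)
  84.0.0.0/7 (84.0.0.0 - 85.255.255.255)
  85.0.0.0/8 (85.0.0.0 - 85.255.255.255)
  85.192.0.0/10 (85.192.0.0 - 85.255.255.255)
  85.192.0.0/14 (85.192.0.0 - 85.195.255.255)
  85.194.0.0/15 (85.194.0.0 - 85.195.255.255)
Most specific is 85.194.0.0/15.

85.194.0.0/15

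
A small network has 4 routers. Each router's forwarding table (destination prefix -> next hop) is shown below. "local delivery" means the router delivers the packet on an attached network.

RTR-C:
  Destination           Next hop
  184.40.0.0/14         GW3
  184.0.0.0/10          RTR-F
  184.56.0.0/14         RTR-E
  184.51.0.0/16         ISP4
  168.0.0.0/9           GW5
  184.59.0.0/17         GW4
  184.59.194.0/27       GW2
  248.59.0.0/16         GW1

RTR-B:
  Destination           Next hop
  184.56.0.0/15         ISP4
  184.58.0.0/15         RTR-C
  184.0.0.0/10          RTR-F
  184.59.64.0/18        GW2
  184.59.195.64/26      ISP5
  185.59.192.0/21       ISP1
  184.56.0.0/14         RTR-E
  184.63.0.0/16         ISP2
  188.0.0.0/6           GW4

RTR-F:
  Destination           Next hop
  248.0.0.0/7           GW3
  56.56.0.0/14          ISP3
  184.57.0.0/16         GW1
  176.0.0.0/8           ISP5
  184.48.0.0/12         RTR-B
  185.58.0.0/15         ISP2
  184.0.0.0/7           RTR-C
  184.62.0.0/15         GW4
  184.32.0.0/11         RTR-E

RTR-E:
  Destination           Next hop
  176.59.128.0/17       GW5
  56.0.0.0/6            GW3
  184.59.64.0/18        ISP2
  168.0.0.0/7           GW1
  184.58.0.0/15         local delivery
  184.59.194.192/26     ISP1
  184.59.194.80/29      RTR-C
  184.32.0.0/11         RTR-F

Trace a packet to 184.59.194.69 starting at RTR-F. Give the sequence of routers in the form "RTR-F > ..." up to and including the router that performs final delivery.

RTR-F > RTR-B > RTR-C > RTR-E

At RTR-F: longest match for 184.59.194.69 is 184.48.0.0/12 -> RTR-B
At RTR-B: longest match for 184.59.194.69 is 184.58.0.0/15 -> RTR-C
At RTR-C: longest match for 184.59.194.69 is 184.56.0.0/14 -> RTR-E
At RTR-E: longest match for 184.59.194.69 is 184.58.0.0/15 -> local delivery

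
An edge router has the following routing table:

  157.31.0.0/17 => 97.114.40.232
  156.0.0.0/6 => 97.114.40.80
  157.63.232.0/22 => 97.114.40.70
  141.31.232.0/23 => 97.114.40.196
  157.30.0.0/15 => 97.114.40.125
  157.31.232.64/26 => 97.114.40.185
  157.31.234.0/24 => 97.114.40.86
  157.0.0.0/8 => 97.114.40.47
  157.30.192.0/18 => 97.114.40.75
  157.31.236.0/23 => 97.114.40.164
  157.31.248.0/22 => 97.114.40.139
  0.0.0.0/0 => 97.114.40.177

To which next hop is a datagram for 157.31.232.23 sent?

97.114.40.125

Routes whose prefix contains 157.31.232.23:
  0.0.0.0/0 (default, matches everything) -> 97.114.40.177
  156.0.0.0/6 (156.0.0.0 - 159.255.255.255) -> 97.114.40.80
  157.0.0.0/8 (157.0.0.0 - 157.255.255.255) -> 97.114.40.47
  157.30.0.0/15 (157.30.0.0 - 157.31.255.255) -> 97.114.40.125
More-specific entries that do NOT match:
  157.31.232.64/26 (157.31.232.64 - 157.31.232.127) does not contain 157.31.232.23
  157.31.234.0/24 (157.31.234.0 - 157.31.234.255) does not contain 157.31.232.23
  141.31.232.0/23 (141.31.232.0 - 141.31.233.255) does not contain 157.31.232.23
  157.31.236.0/23 (157.31.236.0 - 157.31.237.255) does not contain 157.31.232.23
  157.63.232.0/22 (157.63.232.0 - 157.63.235.255) does not contain 157.31.232.23
  157.31.248.0/22 (157.31.248.0 - 157.31.251.255) does not contain 157.31.232.23
  157.30.192.0/18 (157.30.192.0 - 157.30.255.255) does not contain 157.31.232.23
  157.31.0.0/17 (157.31.0.0 - 157.31.127.255) does not contain 157.31.232.23
Longest matching prefix is /15 -> next hop 97.114.40.125.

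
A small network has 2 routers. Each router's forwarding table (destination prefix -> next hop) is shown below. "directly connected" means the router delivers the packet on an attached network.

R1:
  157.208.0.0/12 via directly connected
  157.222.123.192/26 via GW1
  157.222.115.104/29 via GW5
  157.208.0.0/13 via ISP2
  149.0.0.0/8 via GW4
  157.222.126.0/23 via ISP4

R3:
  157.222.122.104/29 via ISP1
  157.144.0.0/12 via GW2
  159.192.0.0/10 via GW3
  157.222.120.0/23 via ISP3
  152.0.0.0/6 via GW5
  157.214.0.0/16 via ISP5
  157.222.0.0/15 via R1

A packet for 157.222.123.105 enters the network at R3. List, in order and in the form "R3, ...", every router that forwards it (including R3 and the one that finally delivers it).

At R3: longest match for 157.222.123.105 is 157.222.0.0/15 -> R1
At R1: longest match for 157.222.123.105 is 157.208.0.0/12 -> directly connected

R3, R1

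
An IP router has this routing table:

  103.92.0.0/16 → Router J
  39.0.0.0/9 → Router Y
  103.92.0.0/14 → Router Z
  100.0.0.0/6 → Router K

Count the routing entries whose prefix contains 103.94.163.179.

2

Prefixes containing 103.94.163.179:
  100.0.0.0/6 (100.0.0.0 - 103.255.255.255)
  103.92.0.0/14 (103.92.0.0 - 103.95.255.255)
Total matching entries: 2.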